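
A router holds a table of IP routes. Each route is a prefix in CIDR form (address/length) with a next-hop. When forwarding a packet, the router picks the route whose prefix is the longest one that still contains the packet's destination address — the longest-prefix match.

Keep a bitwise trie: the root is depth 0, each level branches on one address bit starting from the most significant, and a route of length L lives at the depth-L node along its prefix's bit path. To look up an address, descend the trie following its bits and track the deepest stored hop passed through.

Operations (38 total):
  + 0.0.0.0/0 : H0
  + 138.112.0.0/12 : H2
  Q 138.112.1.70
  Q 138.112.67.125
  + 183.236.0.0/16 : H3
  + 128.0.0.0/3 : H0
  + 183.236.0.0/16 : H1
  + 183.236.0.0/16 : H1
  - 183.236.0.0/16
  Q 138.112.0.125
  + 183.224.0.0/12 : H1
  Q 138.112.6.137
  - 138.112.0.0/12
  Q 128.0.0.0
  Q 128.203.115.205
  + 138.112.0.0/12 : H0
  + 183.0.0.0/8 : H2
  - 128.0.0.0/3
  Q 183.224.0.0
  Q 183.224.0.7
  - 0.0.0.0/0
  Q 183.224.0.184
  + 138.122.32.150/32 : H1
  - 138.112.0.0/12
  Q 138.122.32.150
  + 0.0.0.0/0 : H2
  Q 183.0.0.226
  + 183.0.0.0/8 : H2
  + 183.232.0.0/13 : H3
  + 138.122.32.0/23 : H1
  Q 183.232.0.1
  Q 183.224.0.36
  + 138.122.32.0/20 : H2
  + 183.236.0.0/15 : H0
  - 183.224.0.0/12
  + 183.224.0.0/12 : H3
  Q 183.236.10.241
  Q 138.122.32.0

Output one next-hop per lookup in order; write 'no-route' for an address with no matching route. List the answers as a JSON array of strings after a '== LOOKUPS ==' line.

Trace:
  + 0.0.0.0/0 (H0) depth=0
  + 138.112.0.0/12 (H2) depth=12
  lookup 138.112.1.70: bits 100010100111 walk d0:H0→d1:-→d2:-→d3:-→d4:-→d5:-→d6:-→d7:-→d8:-→d9:-→d10:-→d11:-→d12:H2 -> H2
  lookup 138.112.67.125: bits 100010100111 walk d0:H0→d1:-→d2:-→d3:-→d4:-→d5:-→d6:-→d7:-→d8:-→d9:-→d10:-→d11:-→d12:H2 -> H2
  + 183.236.0.0/16 (H3) depth=16
  + 128.0.0.0/3 (H0) depth=3
  + 183.236.0.0/16 (H1) depth=16
  + 183.236.0.0/16 (H1) depth=16
  - 183.236.0.0/16 clear@16
  lookup 138.112.0.125: bits 100010100111 walk d0:H0→d1:-→d2:-→d3:H0→d4:-→d5:-→d6:-→d7:-→d8:-→d9:-→d10:-→d11:-→d12:H2 -> H2
  + 183.224.0.0/12 (H1) depth=12
  lookup 138.112.6.137: bits 100010100111 walk d0:H0→d1:-→d2:-→d3:H0→d4:-→d5:-→d6:-→d7:-→d8:-→d9:-→d10:-→d11:-→d12:H2 -> H2
  - 138.112.0.0/12 clear@12
  lookup 128.0.0.0: bits 1000 walk d0:H0→d1:-→d2:-→d3:H0→d4:- -> H0
  lookup 128.203.115.205: bits 1000 walk d0:H0→d1:-→d2:-→d3:H0→d4:- -> H0
  + 138.112.0.0/12 (H0) depth=12
  + 183.0.0.0/8 (H2) depth=8
  - 128.0.0.0/3 clear@3
  lookup 183.224.0.0: bits 101101111110 walk d0:H0→d1:-→d2:-→d3:-→d4:-→d5:-→d6:-→d7:-→d8:H2→d9:-→d10:-→d11:-→d12:H1 -> H1
  lookup 183.224.0.7: bits 101101111110 walk d0:H0→d1:-→d2:-→d3:-→d4:-→d5:-→d6:-→d7:-→d8:H2→d9:-→d10:-→d11:-→d12:H1 -> H1
  - 0.0.0.0/0 clear@0
  lookup 183.224.0.184: bits 101101111110 walk d0:-→d1:-→d2:-→d3:-→d4:-→d5:-→d6:-→d7:-→d8:H2→d9:-→d10:-→d11:-→d12:H1 -> H1
  + 138.122.32.150/32 (H1) depth=32
  - 138.112.0.0/12 clear@12
  lookup 138.122.32.150: bits 10001010011110100010000010010110 walk d0:-→d1:-→d2:-→d3:-→d4:-→d5:-→d6:-→d7:-→d8:-→d9:-→d10:-→d11:-→d12:-→d13:-→d14:-→d15:-→d16:-→d17:-→d18:-→d19:-→d20:-→d21:-→d22:-→d23:-→d24:-→d25:-→d26:-→d27:-→d28:-→d29:-→d30:-→d31:-→d32:H1 -> H1
  + 0.0.0.0/0 (H2) depth=0
  lookup 183.0.0.226: bits 10110111 walk d0:H2→d1:-→d2:-→d3:-→d4:-→d5:-→d6:-→d7:-→d8:H2 -> H2
  + 183.0.0.0/8 (H2) depth=8
  + 183.232.0.0/13 (H3) depth=13
  + 138.122.32.0/23 (H1) depth=23
  lookup 183.232.0.1: bits 1011011111101 walk d0:H2→d1:-→d2:-→d3:-→d4:-→d5:-→d6:-→d7:-→d8:H2→d9:-→d10:-→d11:-→d12:H1→d13:H3 -> H3
  lookup 183.224.0.36: bits 101101111110 walk d0:H2→d1:-→d2:-→d3:-→d4:-→d5:-→d6:-→d7:-→d8:H2→d9:-→d10:-→d11:-→d12:H1 -> H1
  + 138.122.32.0/20 (H2) depth=20
  + 183.236.0.0/15 (H0) depth=15
  - 183.224.0.0/12 clear@12
  + 183.224.0.0/12 (H3) depth=12
  lookup 183.236.10.241: bits 1011011111101100 walk d0:H2→d1:-→d2:-→d3:-→d4:-→d5:-→d6:-→d7:-→d8:H2→d9:-→d10:-→d11:-→d12:H3→d13:H3→d14:-→d15:H0→d16:- -> H0
  lookup 138.122.32.0: bits 100010100111101000100000 walk d0:H2→d1:-→d2:-→d3:-→d4:-→d5:-→d6:-→d7:-→d8:-→d9:-→d10:-→d11:-→d12:-→d13:-→d14:-→d15:-→d16:-→d17:-→d18:-→d19:-→d20:H2→d21:-→d22:-→d23:H1→d24:- -> H1

== LOOKUPS ==
["H2","H2","H2","H2","H0","H0","H1","H1","H1","H1","H2","H3","H1","H0","H1"]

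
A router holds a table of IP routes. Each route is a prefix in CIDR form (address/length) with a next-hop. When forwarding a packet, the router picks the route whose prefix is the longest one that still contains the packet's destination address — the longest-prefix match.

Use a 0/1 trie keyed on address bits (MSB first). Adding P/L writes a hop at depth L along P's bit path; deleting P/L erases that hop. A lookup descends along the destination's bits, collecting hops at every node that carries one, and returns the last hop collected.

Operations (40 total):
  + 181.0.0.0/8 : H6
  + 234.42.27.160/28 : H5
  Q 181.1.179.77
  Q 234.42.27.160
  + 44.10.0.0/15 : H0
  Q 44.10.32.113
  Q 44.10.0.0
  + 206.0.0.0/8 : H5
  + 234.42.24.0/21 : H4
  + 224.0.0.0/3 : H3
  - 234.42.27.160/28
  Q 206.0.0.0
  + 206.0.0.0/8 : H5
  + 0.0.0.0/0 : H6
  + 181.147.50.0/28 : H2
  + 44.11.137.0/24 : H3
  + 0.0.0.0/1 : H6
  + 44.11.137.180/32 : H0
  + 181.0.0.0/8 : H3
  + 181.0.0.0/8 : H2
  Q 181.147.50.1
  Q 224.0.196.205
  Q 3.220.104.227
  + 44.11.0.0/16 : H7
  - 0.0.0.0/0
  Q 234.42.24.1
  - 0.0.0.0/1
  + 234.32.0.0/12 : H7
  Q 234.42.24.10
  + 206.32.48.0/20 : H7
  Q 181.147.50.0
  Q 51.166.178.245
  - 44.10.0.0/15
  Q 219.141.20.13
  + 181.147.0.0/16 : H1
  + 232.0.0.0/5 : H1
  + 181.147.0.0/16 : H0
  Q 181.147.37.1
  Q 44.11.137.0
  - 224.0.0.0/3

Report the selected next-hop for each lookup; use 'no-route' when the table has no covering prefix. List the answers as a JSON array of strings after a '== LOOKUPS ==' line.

Apply in order:
  + 181.0.0.0/8 (H6) depth=8
  + 234.42.27.160/28 (H5) depth=28
  ? 181.1.179.77  path d0:-→d1:-→d2:-→d3:-→d4:-→d5:-→d6:-→d7:-→d8:H6  best=H6
  ? 234.42.27.160  path d0:-→d1:-→d2:-→d3:-→d4:-→d5:-→d6:-→d7:-→d8:-→d9:-→d10:-→d11:-→d12:-→d13:-→d14:-→d15:-→d16:-→d17:-→d18:-→d19:-→d20:-→d21:-→d22:-→d23:-→d24:-→d25:-→d26:-→d27:-→d28:H5  best=H5
  + 44.10.0.0/15 (H0) depth=15
  ? 44.10.32.113  path d0:-→d1:-→d2:-→d3:-→d4:-→d5:-→d6:-→d7:-→d8:-→d9:-→d10:-→d11:-→d12:-→d13:-→d14:-→d15:H0  best=H0
  ? 44.10.0.0  path d0:-→d1:-→d2:-→d3:-→d4:-→d5:-→d6:-→d7:-→d8:-→d9:-→d10:-→d11:-→d12:-→d13:-→d14:-→d15:H0  best=H0
  + 206.0.0.0/8 (H5) depth=8
  + 234.42.24.0/21 (H4) depth=21
  + 224.0.0.0/3 (H3) depth=3
  - 234.42.27.160/28 clear@28
  ? 206.0.0.0  path d0:-→d1:-→d2:-→d3:-→d4:-→d5:-→d6:-→d7:-→d8:H5  best=H5
  + 206.0.0.0/8 (H5) depth=8
  + 0.0.0.0/0 (H6) depth=0
  + 181.147.50.0/28 (H2) depth=28
  + 44.11.137.0/24 (H3) depth=24
  + 0.0.0.0/1 (H6) depth=1
  + 44.11.137.180/32 (H0) depth=32
  + 181.0.0.0/8 (H3) depth=8
  + 181.0.0.0/8 (H2) depth=8
  ? 181.147.50.1  path d0:H6→d1:-→d2:-→d3:-→d4:-→d5:-→d6:-→d7:-→d8:H2→d9:-→d10:-→d11:-→d12:-→d13:-→d14:-→d15:-→d16:-→d17:-→d18:-→d19:-→d20:-→d21:-→d22:-→d23:-→d24:-→d25:-→d26:-→d27:-→d28:H2  best=H2
  ? 224.0.196.205  path d0:H6→d1:-→d2:-→d3:H3→d4:-  best=H3
  ? 3.220.104.227  path d0:H6→d1:H6→d2:-  best=H6
  + 44.11.0.0/16 (H7) depth=16
  - 0.0.0.0/0 clear@0
  ? 234.42.24.1  path d0:-→d1:-→d2:-→d3:H3→d4:-→d5:-→d6:-→d7:-→d8:-→d9:-→d10:-→d11:-→d12:-→d13:-→d14:-→d15:-→d16:-→d17:-→d18:-→d19:-→d20:-→d21:H4→d22:-  best=H4
  - 0.0.0.0/1 clear@1
  + 234.32.0.0/12 (H7) depth=12
  ? 234.42.24.10  path d0:-→d1:-→d2:-→d3:H3→d4:-→d5:-→d6:-→d7:-→d8:-→d9:-→d10:-→d11:-→d12:H7→d13:-→d14:-→d15:-→d16:-→d17:-→d18:-→d19:-→d20:-→d21:H4→d22:-  best=H4
  + 206.32.48.0/20 (H7) depth=20
  ? 181.147.50.0  path d0:-→d1:-→d2:-→d3:-→d4:-→d5:-→d6:-→d7:-→d8:H2→d9:-→d10:-→d11:-→d12:-→d13:-→d14:-→d15:-→d16:-→d17:-→d18:-→d19:-→d20:-→d21:-→d22:-→d23:-→d24:-→d25:-→d26:-→d27:-→d28:H2  best=H2
  ? 51.166.178.245  path d0:-→d1:-→d2:-→d3:-  best=no-route
  - 44.10.0.0/15 clear@15
  ? 219.141.20.13  path d0:-→d1:-→d2:-→d3:-  best=no-route
  + 181.147.0.0/16 (H1) depth=16
  + 232.0.0.0/5 (H1) depth=5
  + 181.147.0.0/16 (H0) depth=16
  ? 181.147.37.1  path d0:-→d1:-→d2:-→d3:-→d4:-→d5:-→d6:-→d7:-→d8:H2→d9:-→d10:-→d11:-→d12:-→d13:-→d14:-→d15:-→d16:H0→d17:-→d18:-→d19:-  best=H0
  ? 44.11.137.0  path d0:-→d1:-→d2:-→d3:-→d4:-→d5:-→d6:-→d7:-→d8:-→d9:-→d10:-→d11:-→d12:-→d13:-→d14:-→d15:-→d16:H7→d17:-→d18:-→d19:-→d20:-→d21:-→d22:-→d23:-→d24:H3  best=H3
  - 224.0.0.0/3 clear@3

== LOOKUPS ==
["H6","H5","H0","H0","H5","H2","H3","H6","H4","H4","H2","no-route","no-route","H0","H3"]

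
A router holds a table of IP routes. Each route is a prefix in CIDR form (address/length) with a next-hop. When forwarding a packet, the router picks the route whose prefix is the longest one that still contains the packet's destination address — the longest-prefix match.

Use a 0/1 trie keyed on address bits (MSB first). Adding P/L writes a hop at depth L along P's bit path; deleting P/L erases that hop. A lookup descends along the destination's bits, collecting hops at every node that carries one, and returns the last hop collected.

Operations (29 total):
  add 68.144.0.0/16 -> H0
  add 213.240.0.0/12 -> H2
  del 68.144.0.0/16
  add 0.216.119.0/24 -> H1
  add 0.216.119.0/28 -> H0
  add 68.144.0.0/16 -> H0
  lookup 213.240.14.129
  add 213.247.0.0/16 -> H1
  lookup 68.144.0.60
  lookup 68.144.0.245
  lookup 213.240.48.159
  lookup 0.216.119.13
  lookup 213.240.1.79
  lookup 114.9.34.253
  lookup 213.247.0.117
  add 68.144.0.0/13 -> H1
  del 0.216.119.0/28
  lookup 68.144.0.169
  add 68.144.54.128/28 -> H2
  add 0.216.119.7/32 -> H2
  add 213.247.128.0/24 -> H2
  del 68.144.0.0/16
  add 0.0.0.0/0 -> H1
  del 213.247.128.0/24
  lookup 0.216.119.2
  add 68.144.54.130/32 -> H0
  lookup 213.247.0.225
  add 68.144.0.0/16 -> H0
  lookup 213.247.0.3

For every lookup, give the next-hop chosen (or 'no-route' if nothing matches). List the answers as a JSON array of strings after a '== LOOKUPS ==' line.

Process each operation:
  + 68.144.0.0/16 (H0) depth=16
  + 213.240.0.0/12 (H2) depth=12
  del 68.144.0.0/16 (clear depth 16)
  + 0.216.119.0/24 (H1) depth=24
  + 0.216.119.0/28 (H0) depth=28
  + 68.144.0.0/16 (H0) depth=16
  Q 213.240.14.129: descend 110101011111 ; hops seen [H2] ; pick H2
  + 213.247.0.0/16 (H1) depth=16
  Q 68.144.0.60: descend 0100010010010000 ; hops seen [H0] ; pick H0
  Q 68.144.0.245: descend 0100010010010000 ; hops seen [H0] ; pick H0
  Q 213.240.48.159: descend 1101010111110 ; hops seen [H2] ; pick H2
  Q 0.216.119.13: descend 0000000011011000011101110000 ; hops seen [H1,H0] ; pick H0
  Q 213.240.1.79: descend 1101010111110 ; hops seen [H2] ; pick H2
  Q 114.9.34.253: descend 01 ; hops seen [∅] ; pick no-route
  Q 213.247.0.117: descend 1101010111110111 ; hops seen [H2,H1] ; pick H1
  + 68.144.0.0/13 (H1) depth=13
  del 0.216.119.0/28 (clear depth 28)
  Q 68.144.0.169: descend 0100010010010000 ; hops seen [H1,H0] ; pick H0
  + 68.144.54.128/28 (H2) depth=28
  + 0.216.119.7/32 (H2) depth=32
  + 213.247.128.0/24 (H2) depth=24
  del 68.144.0.0/16 (clear depth 16)
  + 0.0.0.0/0 (H1) depth=0
  del 213.247.128.0/24 (clear depth 24)
  Q 0.216.119.2: descend 00000000110110000111011100000 ; hops seen [H1,H1] ; pick H1
  + 68.144.54.130/32 (H0) depth=32
  Q 213.247.0.225: descend 1101010111110111 ; hops seen [H1,H2,H1] ; pick H1
  + 68.144.0.0/16 (H0) depth=16
  Q 213.247.0.3: descend 1101010111110111 ; hops seen [H1,H2,H1] ; pick H1

== LOOKUPS ==
["H2","H0","H0","H2","H0","H2","no-route","H1","H0","H1","H1","H1"]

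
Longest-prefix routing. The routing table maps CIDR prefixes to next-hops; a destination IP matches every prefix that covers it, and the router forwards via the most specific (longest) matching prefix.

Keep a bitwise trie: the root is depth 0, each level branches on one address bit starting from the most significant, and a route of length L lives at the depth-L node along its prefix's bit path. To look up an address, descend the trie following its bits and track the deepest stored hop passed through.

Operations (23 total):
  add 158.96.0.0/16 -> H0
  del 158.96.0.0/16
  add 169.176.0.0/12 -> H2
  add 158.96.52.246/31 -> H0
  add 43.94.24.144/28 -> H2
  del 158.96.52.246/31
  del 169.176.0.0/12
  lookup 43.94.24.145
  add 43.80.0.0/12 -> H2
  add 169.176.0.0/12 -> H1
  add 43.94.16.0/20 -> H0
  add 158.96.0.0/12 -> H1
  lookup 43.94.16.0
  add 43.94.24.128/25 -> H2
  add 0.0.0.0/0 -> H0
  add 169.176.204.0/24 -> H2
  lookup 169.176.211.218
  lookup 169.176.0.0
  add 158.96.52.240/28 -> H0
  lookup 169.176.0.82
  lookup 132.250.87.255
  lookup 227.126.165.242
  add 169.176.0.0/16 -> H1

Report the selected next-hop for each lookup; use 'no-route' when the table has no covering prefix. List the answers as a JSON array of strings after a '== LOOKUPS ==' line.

Apply in order:
  + 158.96.0.0/16 (H0) depth=16
  - 158.96.0.0/16 clear@16
  + 169.176.0.0/12 (H2) depth=12
  + 158.96.52.246/31 (H0) depth=31
  + 43.94.24.144/28 (H2) depth=28
  - 158.96.52.246/31 clear@31
  - 169.176.0.0/12 clear@12
  lookup 43.94.24.145: bits 0010101101011110000110001001 walk d0:-→d1:-→d2:-→d3:-→d4:-→d5:-→d6:-→d7:-→d8:-→d9:-→d10:-→d11:-→d12:-→d13:-→d14:-→d15:-→d16:-→d17:-→d18:-→d19:-→d20:-→d21:-→d22:-→d23:-→d24:-→d25:-→d26:-→d27:-→d28:H2 -> H2
  + 43.80.0.0/12 (H2) depth=12
  + 169.176.0.0/12 (H1) depth=12
  + 43.94.16.0/20 (H0) depth=20
  + 158.96.0.0/12 (H1) depth=12
  lookup 43.94.16.0: bits 00101011010111100001 walk d0:-→d1:-→d2:-→d3:-→d4:-→d5:-→d6:-→d7:-→d8:-→d9:-→d10:-→d11:-→d12:H2→d13:-→d14:-→d15:-→d16:-→d17:-→d18:-→d19:-→d20:H0 -> H0
  + 43.94.24.128/25 (H2) depth=25
  + 0.0.0.0/0 (H0) depth=0
  + 169.176.204.0/24 (H2) depth=24
  lookup 169.176.211.218: bits 1010100110110000110 walk d0:H0→d1:-→d2:-→d3:-→d4:-→d5:-→d6:-→d7:-→d8:-→d9:-→d10:-→d11:-→d12:H1→d13:-→d14:-→d15:-→d16:-→d17:-→d18:-→d19:- -> H1
  lookup 169.176.0.0: bits 1010100110110000 walk d0:H0→d1:-→d2:-→d3:-→d4:-→d5:-→d6:-→d7:-→d8:-→d9:-→d10:-→d11:-→d12:H1→d13:-→d14:-→d15:-→d16:- -> H1
  + 158.96.52.240/28 (H0) depth=28
  lookup 169.176.0.82: bits 1010100110110000 walk d0:H0→d1:-→d2:-→d3:-→d4:-→d5:-→d6:-→d7:-→d8:-→d9:-→d10:-→d11:-→d12:H1→d13:-→d14:-→d15:-→d16:- -> H1
  lookup 132.250.87.255: bits 100 walk d0:H0→d1:-→d2:-→d3:- -> H0
  lookup 227.126.165.242: bits 1 walk d0:H0→d1:- -> H0
  + 169.176.0.0/16 (H1) depth=16

== LOOKUPS ==
["H2","H0","H1","H1","H1","H0","H0"]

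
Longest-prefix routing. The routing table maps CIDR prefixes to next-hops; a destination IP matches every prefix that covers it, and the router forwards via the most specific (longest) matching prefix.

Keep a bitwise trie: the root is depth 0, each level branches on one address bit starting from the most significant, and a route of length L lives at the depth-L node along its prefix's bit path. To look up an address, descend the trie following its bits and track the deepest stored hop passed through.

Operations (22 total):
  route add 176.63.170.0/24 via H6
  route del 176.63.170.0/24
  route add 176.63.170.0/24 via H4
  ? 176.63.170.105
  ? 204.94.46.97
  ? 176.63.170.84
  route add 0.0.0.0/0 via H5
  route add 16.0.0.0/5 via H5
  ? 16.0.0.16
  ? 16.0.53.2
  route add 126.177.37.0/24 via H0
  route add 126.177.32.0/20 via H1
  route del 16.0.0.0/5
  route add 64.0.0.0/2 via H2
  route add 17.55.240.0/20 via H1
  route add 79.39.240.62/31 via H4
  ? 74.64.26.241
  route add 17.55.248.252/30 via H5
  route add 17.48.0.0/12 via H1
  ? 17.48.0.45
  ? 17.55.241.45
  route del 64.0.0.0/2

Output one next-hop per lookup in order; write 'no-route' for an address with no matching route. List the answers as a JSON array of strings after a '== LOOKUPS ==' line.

Process each operation:
  + 176.63.170.0/24 (H6) depth=24
  del 176.63.170.0/24 (clear depth 24)
  + 176.63.170.0/24 (H4) depth=24
  Q 176.63.170.105: descend 101100000011111110101010 ; hops seen [H4] ; pick H4
  Q 204.94.46.97: descend 1 ; hops seen [∅] ; pick no-route
  Q 176.63.170.84: descend 101100000011111110101010 ; hops seen [H4] ; pick H4
  + 0.0.0.0/0 (H5) depth=0
  + 16.0.0.0/5 (H5) depth=5
  Q 16.0.0.16: descend 00010 ; hops seen [H5,H5] ; pick H5
  Q 16.0.53.2: descend 00010 ; hops seen [H5,H5] ; pick H5
  + 126.177.37.0/24 (H0) depth=24
  + 126.177.32.0/20 (H1) depth=20
  del 16.0.0.0/5 (clear depth 5)
  + 64.0.0.0/2 (H2) depth=2
  + 17.55.240.0/20 (H1) depth=20
  + 79.39.240.62/31 (H4) depth=31
  Q 74.64.26.241: descend 01001 ; hops seen [H5,H2] ; pick H2
  + 17.55.248.252/30 (H5) depth=30
  + 17.48.0.0/12 (H1) depth=12
  Q 17.48.0.45: descend 0001000100110 ; hops seen [H5,H1] ; pick H1
  Q 17.55.241.45: descend 00010001001101111111 ; hops seen [H5,H1,H1] ; pick H1
  del 64.0.0.0/2 (clear depth 2)

== LOOKUPS ==
["H4","no-route","H4","H5","H5","H2","H1","H1"]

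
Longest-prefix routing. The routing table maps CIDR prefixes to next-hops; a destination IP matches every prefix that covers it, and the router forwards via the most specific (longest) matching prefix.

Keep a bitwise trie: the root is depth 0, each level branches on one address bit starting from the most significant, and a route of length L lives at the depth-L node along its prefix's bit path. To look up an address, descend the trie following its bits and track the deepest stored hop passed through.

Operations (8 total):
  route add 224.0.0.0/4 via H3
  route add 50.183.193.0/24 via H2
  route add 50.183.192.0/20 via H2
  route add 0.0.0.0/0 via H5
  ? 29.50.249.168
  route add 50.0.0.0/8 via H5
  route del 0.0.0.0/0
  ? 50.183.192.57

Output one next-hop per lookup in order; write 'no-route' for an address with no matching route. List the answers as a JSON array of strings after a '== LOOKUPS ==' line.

Process each operation:
  + 224.0.0.0/4 (H3) depth=4
  + 50.183.193.0/24 (H2) depth=24
  + 50.183.192.0/20 (H2) depth=20
  + 0.0.0.0/0 (H5) depth=0
  ? 29.50.249.168  path d0:H5→d1:-→d2:-  best=H5
  + 50.0.0.0/8 (H5) depth=8
  - 0.0.0.0/0 clear@0
  ? 50.183.192.57  path d0:-→d1:-→d2:-→d3:-→d4:-→d5:-→d6:-→d7:-→d8:H5→d9:-→d10:-→d11:-→d12:-→d13:-→d14:-→d15:-→d16:-→d17:-→d18:-→d19:-→d20:H2→d21:-→d22:-→d23:-  best=H2

== LOOKUPS ==
["H5","H2"]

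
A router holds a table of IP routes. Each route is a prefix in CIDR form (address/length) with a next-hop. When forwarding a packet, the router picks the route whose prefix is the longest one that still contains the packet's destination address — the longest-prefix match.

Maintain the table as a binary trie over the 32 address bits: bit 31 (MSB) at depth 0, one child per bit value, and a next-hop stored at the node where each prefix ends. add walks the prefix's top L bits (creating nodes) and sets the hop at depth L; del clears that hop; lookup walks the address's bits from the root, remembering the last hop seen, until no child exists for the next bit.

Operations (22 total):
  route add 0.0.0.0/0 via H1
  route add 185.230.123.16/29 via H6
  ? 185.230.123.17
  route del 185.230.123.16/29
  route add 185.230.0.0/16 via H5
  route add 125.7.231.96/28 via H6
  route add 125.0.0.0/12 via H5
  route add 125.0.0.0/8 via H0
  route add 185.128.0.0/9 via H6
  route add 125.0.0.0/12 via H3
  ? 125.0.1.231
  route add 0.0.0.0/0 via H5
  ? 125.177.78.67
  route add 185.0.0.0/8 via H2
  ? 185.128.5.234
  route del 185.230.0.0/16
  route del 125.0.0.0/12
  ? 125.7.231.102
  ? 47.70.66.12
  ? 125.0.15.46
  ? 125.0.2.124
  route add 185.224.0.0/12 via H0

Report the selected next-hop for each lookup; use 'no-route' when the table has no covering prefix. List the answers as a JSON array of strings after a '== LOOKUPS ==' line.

Apply in order:
  add 0.0.0.0/0 -> H1 at depth 0
  add 185.230.123.16/29 -> H6 at depth 29
  Q 185.230.123.17: descend 10111001111001100111101100010 ; hops seen [H1,H6] ; pick H6
  del 185.230.123.16/29 (clear depth 29)
  add 185.230.0.0/16 -> H5 at depth 16
  add 125.7.231.96/28 -> H6 at depth 28
  add 125.0.0.0/12 -> H5 at depth 12
  add 125.0.0.0/8 -> H0 at depth 8
  add 185.128.0.0/9 -> H6 at depth 9
  add 125.0.0.0/12 -> H3 at depth 12
  Q 125.0.1.231: descend 0111110100000 ; hops seen [H1,H0,H3] ; pick H3
  add 0.0.0.0/0 -> H5 at depth 0
  Q 125.177.78.67: descend 01111101 ; hops seen [H5,H0] ; pick H0
  add 185.0.0.0/8 -> H2 at depth 8
  Q 185.128.5.234: descend 101110011 ; hops seen [H5,H2,H6] ; pick H6
  del 185.230.0.0/16 (clear depth 16)
  del 125.0.0.0/12 (clear depth 12)
  Q 125.7.231.102: descend 0111110100000111111001110110 ; hops seen [H5,H0,H6] ; pick H6
  Q 47.70.66.12: descend 0 ; hops seen [H5] ; pick H5
  Q 125.0.15.46: descend 0111110100000 ; hops seen [H5,H0] ; pick H0
  Q 125.0.2.124: descend 0111110100000 ; hops seen [H5,H0] ; pick H0
  add 185.224.0.0/12 -> H0 at depth 12

== LOOKUPS ==
["H6","H3","H0","H6","H6","H5","H0","H0"]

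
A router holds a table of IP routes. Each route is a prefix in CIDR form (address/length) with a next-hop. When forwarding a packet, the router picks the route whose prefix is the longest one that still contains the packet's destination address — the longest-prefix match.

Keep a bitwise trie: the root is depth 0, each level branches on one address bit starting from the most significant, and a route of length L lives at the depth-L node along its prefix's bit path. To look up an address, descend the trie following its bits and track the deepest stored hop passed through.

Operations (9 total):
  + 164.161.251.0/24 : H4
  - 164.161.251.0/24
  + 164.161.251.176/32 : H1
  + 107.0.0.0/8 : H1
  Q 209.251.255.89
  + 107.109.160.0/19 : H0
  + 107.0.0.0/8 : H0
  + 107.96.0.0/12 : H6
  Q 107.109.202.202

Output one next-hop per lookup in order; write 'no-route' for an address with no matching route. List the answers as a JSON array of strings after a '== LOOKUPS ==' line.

Trace:
  add 164.161.251.0/24 -> H4 at depth 24
  del 164.161.251.0/24 (clear depth 24)
  add 164.161.251.176/32 -> H1 at depth 32
  add 107.0.0.0/8 -> H1 at depth 8
  Q 209.251.255.89: descend 1 ; hops seen [∅] ; pick no-route
  add 107.109.160.0/19 -> H0 at depth 19
  add 107.0.0.0/8 -> H0 at depth 8
  add 107.96.0.0/12 -> H6 at depth 12
  Q 107.109.202.202: descend 01101011011011011 ; hops seen [H0,H6] ; pick H6

== LOOKUPS ==
["no-route","H6"]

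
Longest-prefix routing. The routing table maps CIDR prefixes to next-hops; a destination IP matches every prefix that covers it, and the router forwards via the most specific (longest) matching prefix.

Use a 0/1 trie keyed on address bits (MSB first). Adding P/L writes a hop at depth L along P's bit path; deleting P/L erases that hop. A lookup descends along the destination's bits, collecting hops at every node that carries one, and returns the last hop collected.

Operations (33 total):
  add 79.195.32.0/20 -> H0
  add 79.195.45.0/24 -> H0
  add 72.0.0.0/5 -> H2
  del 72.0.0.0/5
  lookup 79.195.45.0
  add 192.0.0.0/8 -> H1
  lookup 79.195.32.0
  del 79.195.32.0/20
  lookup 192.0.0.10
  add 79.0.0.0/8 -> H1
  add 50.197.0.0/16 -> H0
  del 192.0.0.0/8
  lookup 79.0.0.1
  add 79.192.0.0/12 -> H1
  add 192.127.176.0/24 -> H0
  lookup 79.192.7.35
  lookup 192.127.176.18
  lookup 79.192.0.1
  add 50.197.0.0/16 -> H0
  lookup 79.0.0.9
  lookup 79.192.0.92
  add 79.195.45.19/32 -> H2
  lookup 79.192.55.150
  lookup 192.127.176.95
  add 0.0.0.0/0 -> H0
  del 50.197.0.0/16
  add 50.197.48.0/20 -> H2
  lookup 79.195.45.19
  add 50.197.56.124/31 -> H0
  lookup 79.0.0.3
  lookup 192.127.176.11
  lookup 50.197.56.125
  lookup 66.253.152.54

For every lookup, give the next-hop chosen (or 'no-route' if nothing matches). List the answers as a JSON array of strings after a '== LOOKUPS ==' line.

Process each operation:
  add 79.195.32.0/20 -> H0 at depth 20
  add 79.195.45.0/24 -> H0 at depth 24
  add 72.0.0.0/5 -> H2 at depth 5
  del 72.0.0.0/5 (clear depth 5)
  ? 79.195.45.0  path d0:-→d1:-→d2:-→d3:-→d4:-→d5:-→d6:-→d7:-→d8:-→d9:-→d10:-→d11:-→d12:-→d13:-→d14:-→d15:-→d16:-→d17:-→d18:-→d19:-→d20:H0→d21:-→d22:-→d23:-→d24:H0  best=H0
  add 192.0.0.0/8 -> H1 at depth 8
  ? 79.195.32.0  path d0:-→d1:-→d2:-→d3:-→d4:-→d5:-→d6:-→d7:-→d8:-→d9:-→d10:-→d11:-→d12:-→d13:-→d14:-→d15:-→d16:-→d17:-→d18:-→d19:-→d20:H0  best=H0
  del 79.195.32.0/20 (clear depth 20)
  ? 192.0.0.10  path d0:-→d1:-→d2:-→d3:-→d4:-→d5:-→d6:-→d7:-→d8:H1  best=H1
  add 79.0.0.0/8 -> H1 at depth 8
  add 50.197.0.0/16 -> H0 at depth 16
  del 192.0.0.0/8 (clear depth 8)
  ? 79.0.0.1  path d0:-→d1:-→d2:-→d3:-→d4:-→d5:-→d6:-→d7:-→d8:H1  best=H1
  add 79.192.0.0/12 -> H1 at depth 12
  add 192.127.176.0/24 -> H0 at depth 24
  ? 79.192.7.35  path d0:-→d1:-→d2:-→d3:-→d4:-→d5:-→d6:-→d7:-→d8:H1→d9:-→d10:-→d11:-→d12:H1→d13:-→d14:-  best=H1
  ? 192.127.176.18  path d0:-→d1:-→d2:-→d3:-→d4:-→d5:-→d6:-→d7:-→d8:-→d9:-→d10:-→d11:-→d12:-→d13:-→d14:-→d15:-→d16:-→d17:-→d18:-→d19:-→d20:-→d21:-→d22:-→d23:-→d24:H0  best=H0
  ? 79.192.0.1  path d0:-→d1:-→d2:-→d3:-→d4:-→d5:-→d6:-→d7:-→d8:H1→d9:-→d10:-→d11:-→d12:H1→d13:-→d14:-  best=H1
  add 50.197.0.0/16 -> H0 at depth 16
  ? 79.0.0.9  path d0:-→d1:-→d2:-→d3:-→d4:-→d5:-→d6:-→d7:-→d8:H1  best=H1
  ? 79.192.0.92  path d0:-→d1:-→d2:-→d3:-→d4:-→d5:-→d6:-→d7:-→d8:H1→d9:-→d10:-→d11:-→d12:H1→d13:-→d14:-  best=H1
  add 79.195.45.19/32 -> H2 at depth 32
  ? 79.192.55.150  path d0:-→d1:-→d2:-→d3:-→d4:-→d5:-→d6:-→d7:-→d8:H1→d9:-→d10:-→d11:-→d12:H1→d13:-→d14:-  best=H1
  ? 192.127.176.95  path d0:-→d1:-→d2:-→d3:-→d4:-→d5:-→d6:-→d7:-→d8:-→d9:-→d10:-→d11:-→d12:-→d13:-→d14:-→d15:-→d16:-→d17:-→d18:-→d19:-→d20:-→d21:-→d22:-→d23:-→d24:H0  best=H0
  add 0.0.0.0/0 -> H0 at depth 0
  del 50.197.0.0/16 (clear depth 16)
  add 50.197.48.0/20 -> H2 at depth 20
  ? 79.195.45.19  path d0:H0→d1:-→d2:-→d3:-→d4:-→d5:-→d6:-→d7:-→d8:H1→d9:-→d10:-→d11:-→d12:H1→d13:-→d14:-→d15:-→d16:-→d17:-→d18:-→d19:-→d20:-→d21:-→d22:-→d23:-→d24:H0→d25:-→d26:-→d27:-→d28:-→d29:-→d30:-→d31:-→d32:H2  best=H2
  add 50.197.56.124/31 -> H0 at depth 31
  ? 79.0.0.3  path d0:H0→d1:-→d2:-→d3:-→d4:-→d5:-→d6:-→d7:-→d8:H1  best=H1
  ? 192.127.176.11  path d0:H0→d1:-→d2:-→d3:-→d4:-→d5:-→d6:-→d7:-→d8:-→d9:-→d10:-→d11:-→d12:-→d13:-→d14:-→d15:-→d16:-→d17:-→d18:-→d19:-→d20:-→d21:-→d22:-→d23:-→d24:H0  best=H0
  ? 50.197.56.125  path d0:H0→d1:-→d2:-→d3:-→d4:-→d5:-→d6:-→d7:-→d8:-→d9:-→d10:-→d11:-→d12:-→d13:-→d14:-→d15:-→d16:-→d17:-→d18:-→d19:-→d20:H2→d21:-→d22:-→d23:-→d24:-→d25:-→d26:-→d27:-→d28:-→d29:-→d30:-→d31:H0  best=H0
  ? 66.253.152.54  path d0:H0→d1:-→d2:-→d3:-→d4:-  best=H0

== LOOKUPS ==
["H0","H0","H1","H1","H1","H0","H1","H1","H1","H1","H0","H2","H1","H0","H0","H0"]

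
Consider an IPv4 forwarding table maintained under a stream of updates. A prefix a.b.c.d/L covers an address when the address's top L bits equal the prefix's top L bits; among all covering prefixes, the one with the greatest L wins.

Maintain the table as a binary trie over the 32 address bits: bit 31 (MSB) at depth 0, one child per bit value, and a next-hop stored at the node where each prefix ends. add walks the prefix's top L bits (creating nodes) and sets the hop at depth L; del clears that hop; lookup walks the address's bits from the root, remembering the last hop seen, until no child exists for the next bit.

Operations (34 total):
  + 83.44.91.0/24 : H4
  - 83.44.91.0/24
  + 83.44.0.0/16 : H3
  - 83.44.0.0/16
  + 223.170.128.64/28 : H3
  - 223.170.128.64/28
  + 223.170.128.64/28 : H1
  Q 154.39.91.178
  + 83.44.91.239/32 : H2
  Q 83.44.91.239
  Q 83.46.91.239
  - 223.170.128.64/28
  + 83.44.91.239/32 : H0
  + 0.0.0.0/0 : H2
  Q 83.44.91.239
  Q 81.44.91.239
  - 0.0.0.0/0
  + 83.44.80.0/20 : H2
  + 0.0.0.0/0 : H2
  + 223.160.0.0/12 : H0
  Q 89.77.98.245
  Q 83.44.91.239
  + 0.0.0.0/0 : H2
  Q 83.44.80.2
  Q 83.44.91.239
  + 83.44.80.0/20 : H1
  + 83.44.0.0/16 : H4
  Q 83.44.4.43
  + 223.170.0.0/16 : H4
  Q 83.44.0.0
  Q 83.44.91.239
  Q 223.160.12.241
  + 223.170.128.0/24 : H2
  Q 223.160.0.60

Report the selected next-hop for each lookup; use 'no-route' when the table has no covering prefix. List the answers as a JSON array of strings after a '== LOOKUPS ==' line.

Process each operation:
  + 83.44.91.0/24 (H4) depth=24
  - 83.44.91.0/24 clear@24
  + 83.44.0.0/16 (H3) depth=16
  - 83.44.0.0/16 clear@16
  + 223.170.128.64/28 (H3) depth=28
  - 223.170.128.64/28 clear@28
  + 223.170.128.64/28 (H1) depth=28
  Q 154.39.91.178: descend 1 ; hops seen [∅] ; pick no-route
  + 83.44.91.239/32 (H2) depth=32
  Q 83.44.91.239: descend 01010011001011000101101111101111 ; hops seen [H2] ; pick H2
  Q 83.46.91.239: descend 01010011001011 ; hops seen [∅] ; pick no-route
  - 223.170.128.64/28 clear@28
  + 83.44.91.239/32 (H0) depth=32
  + 0.0.0.0/0 (H2) depth=0
  Q 83.44.91.239: descend 01010011001011000101101111101111 ; hops seen [H2,H0] ; pick H0
  Q 81.44.91.239: descend 010100 ; hops seen [H2] ; pick H2
  - 0.0.0.0/0 clear@0
  + 83.44.80.0/20 (H2) depth=20
  + 0.0.0.0/0 (H2) depth=0
  + 223.160.0.0/12 (H0) depth=12
  Q 89.77.98.245: descend 0101 ; hops seen [H2] ; pick H2
  Q 83.44.91.239: descend 01010011001011000101101111101111 ; hops seen [H2,H2,H0] ; pick H0
  + 0.0.0.0/0 (H2) depth=0
  Q 83.44.80.2: descend 01010011001011000101 ; hops seen [H2,H2] ; pick H2
  Q 83.44.91.239: descend 01010011001011000101101111101111 ; hops seen [H2,H2,H0] ; pick H0
  + 83.44.80.0/20 (H1) depth=20
  + 83.44.0.0/16 (H4) depth=16
  Q 83.44.4.43: descend 01010011001011000 ; hops seen [H2,H4] ; pick H4
  + 223.170.0.0/16 (H4) depth=16
  Q 83.44.0.0: descend 01010011001011000 ; hops seen [H2,H4] ; pick H4
  Q 83.44.91.239: descend 01010011001011000101101111101111 ; hops seen [H2,H4,H1,H0] ; pick H0
  Q 223.160.12.241: descend 110111111010 ; hops seen [H2,H0] ; pick H0
  + 223.170.128.0/24 (H2) depth=24
  Q 223.160.0.60: descend 110111111010 ; hops seen [H2,H0] ; pick H0

== LOOKUPS ==
["no-route","H2","no-route","H0","H2","H2","H0","H2","H0","H4","H4","H0","H0","H0"]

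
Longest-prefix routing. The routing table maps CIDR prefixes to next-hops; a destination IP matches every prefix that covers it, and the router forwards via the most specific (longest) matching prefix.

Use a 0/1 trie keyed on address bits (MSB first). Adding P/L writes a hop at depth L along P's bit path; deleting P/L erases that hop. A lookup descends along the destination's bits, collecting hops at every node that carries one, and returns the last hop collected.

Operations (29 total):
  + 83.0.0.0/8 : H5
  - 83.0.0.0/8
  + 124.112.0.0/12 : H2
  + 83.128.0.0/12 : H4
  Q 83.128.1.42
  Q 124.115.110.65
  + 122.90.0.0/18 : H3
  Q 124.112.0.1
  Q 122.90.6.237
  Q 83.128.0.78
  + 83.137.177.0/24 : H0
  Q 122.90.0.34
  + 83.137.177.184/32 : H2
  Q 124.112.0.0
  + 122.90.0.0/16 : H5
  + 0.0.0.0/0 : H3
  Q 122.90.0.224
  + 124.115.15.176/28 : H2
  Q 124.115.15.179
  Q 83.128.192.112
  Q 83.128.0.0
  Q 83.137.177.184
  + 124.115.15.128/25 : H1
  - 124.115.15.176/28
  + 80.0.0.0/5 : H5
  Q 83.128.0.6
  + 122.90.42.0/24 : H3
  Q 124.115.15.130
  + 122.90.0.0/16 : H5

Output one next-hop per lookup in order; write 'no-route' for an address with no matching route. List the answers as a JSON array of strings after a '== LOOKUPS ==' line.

Process each operation:
  + 83.0.0.0/8 (H5) depth=8
  del 83.0.0.0/8 (clear depth 8)
  + 124.112.0.0/12 (H2) depth=12
  + 83.128.0.0/12 (H4) depth=12
  lookup 83.128.1.42: bits 010100111000 walk d0:-→d1:-→d2:-→d3:-→d4:-→d5:-→d6:-→d7:-→d8:-→d9:-→d10:-→d11:-→d12:H4 -> H4
  lookup 124.115.110.65: bits 011111000111 walk d0:-→d1:-→d2:-→d3:-→d4:-→d5:-→d6:-→d7:-→d8:-→d9:-→d10:-→d11:-→d12:H2 -> H2
  + 122.90.0.0/18 (H3) depth=18
  lookup 124.112.0.1: bits 011111000111 walk d0:-→d1:-→d2:-→d3:-→d4:-→d5:-→d6:-→d7:-→d8:-→d9:-→d10:-→d11:-→d12:H2 -> H2
  lookup 122.90.6.237: bits 011110100101101000 walk d0:-→d1:-→d2:-→d3:-→d4:-→d5:-→d6:-→d7:-→d8:-→d9:-→d10:-→d11:-→d12:-→d13:-→d14:-→d15:-→d16:-→d17:-→d18:H3 -> H3
  lookup 83.128.0.78: bits 010100111000 walk d0:-→d1:-→d2:-→d3:-→d4:-→d5:-→d6:-→d7:-→d8:-→d9:-→d10:-→d11:-→d12:H4 -> H4
  + 83.137.177.0/24 (H0) depth=24
  lookup 122.90.0.34: bits 011110100101101000 walk d0:-→d1:-→d2:-→d3:-→d4:-→d5:-→d6:-→d7:-→d8:-→d9:-→d10:-→d11:-→d12:-→d13:-→d14:-→d15:-→d16:-→d17:-→d18:H3 -> H3
  + 83.137.177.184/32 (H2) depth=32
  lookup 124.112.0.0: bits 011111000111 walk d0:-→d1:-→d2:-→d3:-→d4:-→d5:-→d6:-→d7:-→d8:-→d9:-→d10:-→d11:-→d12:H2 -> H2
  + 122.90.0.0/16 (H5) depth=16
  + 0.0.0.0/0 (H3) depth=0
  lookup 122.90.0.224: bits 011110100101101000 walk d0:H3→d1:-→d2:-→d3:-→d4:-→d5:-→d6:-→d7:-→d8:-→d9:-→d10:-→d11:-→d12:-→d13:-→d14:-→d15:-→d16:H5→d17:-→d18:H3 -> H3
  + 124.115.15.176/28 (H2) depth=28
  lookup 124.115.15.179: bits 0111110001110011000011111011 walk d0:H3→d1:-→d2:-→d3:-→d4:-→d5:-→d6:-→d7:-→d8:-→d9:-→d10:-→d11:-→d12:H2→d13:-→d14:-→d15:-→d16:-→d17:-→d18:-→d19:-→d20:-→d21:-→d22:-→d23:-→d24:-→d25:-→d26:-→d27:-→d28:H2 -> H2
  lookup 83.128.192.112: bits 010100111000 walk d0:H3→d1:-→d2:-→d3:-→d4:-→d5:-→d6:-→d7:-→d8:-→d9:-→d10:-→d11:-→d12:H4 -> H4
  lookup 83.128.0.0: bits 010100111000 walk d0:H3→d1:-→d2:-→d3:-→d4:-→d5:-→d6:-→d7:-→d8:-→d9:-→d10:-→d11:-→d12:H4 -> H4
  lookup 83.137.177.184: bits 01010011100010011011000110111000 walk d0:H3→d1:-→d2:-→d3:-→d4:-→d5:-→d6:-→d7:-→d8:-→d9:-→d10:-→d11:-→d12:H4→d13:-→d14:-→d15:-→d16:-→d17:-→d18:-→d19:-→d20:-→d21:-→d22:-→d23:-→d24:H0→d25:-→d26:-→d27:-→d28:-→d29:-→d30:-→d31:-→d32:H2 -> H2
  + 124.115.15.128/25 (H1) depth=25
  del 124.115.15.176/28 (clear depth 28)
  + 80.0.0.0/5 (H5) depth=5
  lookup 83.128.0.6: bits 010100111000 walk d0:H3→d1:-→d2:-→d3:-→d4:-→d5:H5→d6:-→d7:-→d8:-→d9:-→d10:-→d11:-→d12:H4 -> H4
  + 122.90.42.0/24 (H3) depth=24
  lookup 124.115.15.130: bits 01111100011100110000111110 walk d0:H3→d1:-→d2:-→d3:-→d4:-→d5:-→d6:-→d7:-→d8:-→d9:-→d10:-→d11:-→d12:H2→d13:-→d14:-→d15:-→d16:-→d17:-→d18:-→d19:-→d20:-→d21:-→d22:-→d23:-→d24:-→d25:H1→d26:- -> H1
  + 122.90.0.0/16 (H5) depth=16

== LOOKUPS ==
["H4","H2","H2","H3","H4","H3","H2","H3","H2","H4","H4","H2","H4","H1"]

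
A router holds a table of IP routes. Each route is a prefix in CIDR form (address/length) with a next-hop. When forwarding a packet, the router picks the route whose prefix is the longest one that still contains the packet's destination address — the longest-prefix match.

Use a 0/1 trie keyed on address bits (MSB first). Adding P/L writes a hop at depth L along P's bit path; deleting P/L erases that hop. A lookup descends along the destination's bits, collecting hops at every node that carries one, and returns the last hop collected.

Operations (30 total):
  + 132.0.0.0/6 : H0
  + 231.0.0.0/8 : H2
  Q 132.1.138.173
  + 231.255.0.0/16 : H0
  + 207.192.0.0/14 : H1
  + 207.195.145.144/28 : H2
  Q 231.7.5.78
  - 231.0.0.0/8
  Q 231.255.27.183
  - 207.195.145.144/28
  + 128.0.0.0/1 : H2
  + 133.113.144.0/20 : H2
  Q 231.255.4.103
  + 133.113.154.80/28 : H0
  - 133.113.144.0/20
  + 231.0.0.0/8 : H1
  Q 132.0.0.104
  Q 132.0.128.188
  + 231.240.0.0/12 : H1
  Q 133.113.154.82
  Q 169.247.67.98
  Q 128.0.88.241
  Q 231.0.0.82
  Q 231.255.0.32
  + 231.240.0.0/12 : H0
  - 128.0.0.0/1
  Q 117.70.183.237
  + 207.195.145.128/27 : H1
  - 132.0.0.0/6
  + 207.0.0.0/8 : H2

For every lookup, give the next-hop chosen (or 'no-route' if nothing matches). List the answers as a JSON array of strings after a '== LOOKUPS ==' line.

Process each operation:
  add 132.0.0.0/6 -> H0 at depth 6
  add 231.0.0.0/8 -> H2 at depth 8
  lookup 132.1.138.173: bits 100001 walk d0:-→d1:-→d2:-→d3:-→d4:-→d5:-→d6:H0 -> H0
  add 231.255.0.0/16 -> H0 at depth 16
  add 207.192.0.0/14 -> H1 at depth 14
  add 207.195.145.144/28 -> H2 at depth 28
  lookup 231.7.5.78: bits 11100111 walk d0:-→d1:-→d2:-→d3:-→d4:-→d5:-→d6:-→d7:-→d8:H2 -> H2
  del 231.0.0.0/8 (clear depth 8)
  lookup 231.255.27.183: bits 1110011111111111 walk d0:-→d1:-→d2:-→d3:-→d4:-→d5:-→d6:-→d7:-→d8:-→d9:-→d10:-→d11:-→d12:-→d13:-→d14:-→d15:-→d16:H0 -> H0
  del 207.195.145.144/28 (clear depth 28)
  add 128.0.0.0/1 -> H2 at depth 1
  add 133.113.144.0/20 -> H2 at depth 20
  lookup 231.255.4.103: bits 1110011111111111 walk d0:-→d1:H2→d2:-→d3:-→d4:-→d5:-→d6:-→d7:-→d8:-→d9:-→d10:-→d11:-→d12:-→d13:-→d14:-→d15:-→d16:H0 -> H0
  add 133.113.154.80/28 -> H0 at depth 28
  del 133.113.144.0/20 (clear depth 20)
  add 231.0.0.0/8 -> H1 at depth 8
  lookup 132.0.0.104: bits 1000010 walk d0:-→d1:H2→d2:-→d3:-→d4:-→d5:-→d6:H0→d7:- -> H0
  lookup 132.0.128.188: bits 1000010 walk d0:-→d1:H2→d2:-→d3:-→d4:-→d5:-→d6:H0→d7:- -> H0
  add 231.240.0.0/12 -> H1 at depth 12
  lookup 133.113.154.82: bits 1000010101110001100110100101 walk d0:-→d1:H2→d2:-→d3:-→d4:-→d5:-→d6:H0→d7:-→d8:-→d9:-→d10:-→d11:-→d12:-→d13:-→d14:-→d15:-→d16:-→d17:-→d18:-→d19:-→d20:-→d21:-→d22:-→d23:-→d24:-→d25:-→d26:-→d27:-→d28:H0 -> H0
  lookup 169.247.67.98: bits 10 walk d0:-→d1:H2→d2:- -> H2
  lookup 128.0.88.241: bits 10000 walk d0:-→d1:H2→d2:-→d3:-→d4:-→d5:- -> H2
  lookup 231.0.0.82: bits 11100111 walk d0:-→d1:H2→d2:-→d3:-→d4:-→d5:-→d6:-→d7:-→d8:H1 -> H1
  lookup 231.255.0.32: bits 1110011111111111 walk d0:-→d1:H2→d2:-→d3:-→d4:-→d5:-→d6:-→d7:-→d8:H1→d9:-→d10:-→d11:-→d12:H1→d13:-→d14:-→d15:-→d16:H0 -> H0
  add 231.240.0.0/12 -> H0 at depth 12
  del 128.0.0.0/1 (clear depth 1)
  lookup 117.70.183.237: bits ε walk d0:- -> no-route
  add 207.195.145.128/27 -> H1 at depth 27
  del 132.0.0.0/6 (clear depth 6)
  add 207.0.0.0/8 -> H2 at depth 8

== LOOKUPS ==
["H0","H2","H0","H0","H0","H0","H0","H2","H2","H1","H0","no-route"]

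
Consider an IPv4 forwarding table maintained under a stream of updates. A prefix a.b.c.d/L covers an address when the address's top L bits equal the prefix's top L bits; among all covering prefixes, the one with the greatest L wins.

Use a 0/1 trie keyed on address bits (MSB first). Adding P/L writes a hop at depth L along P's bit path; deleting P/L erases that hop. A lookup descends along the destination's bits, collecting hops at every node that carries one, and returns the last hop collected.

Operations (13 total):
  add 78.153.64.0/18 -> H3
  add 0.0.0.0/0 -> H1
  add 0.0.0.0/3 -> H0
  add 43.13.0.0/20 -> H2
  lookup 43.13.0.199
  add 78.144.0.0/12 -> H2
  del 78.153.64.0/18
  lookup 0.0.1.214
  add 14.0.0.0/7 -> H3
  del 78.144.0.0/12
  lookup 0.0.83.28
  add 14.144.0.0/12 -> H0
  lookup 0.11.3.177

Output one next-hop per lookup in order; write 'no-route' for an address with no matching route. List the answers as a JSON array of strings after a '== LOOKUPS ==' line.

Apply in order:
  add 78.153.64.0/18 -> H3 at depth 18
  add 0.0.0.0/0 -> H1 at depth 0
  add 0.0.0.0/3 -> H0 at depth 3
  add 43.13.0.0/20 -> H2 at depth 20
  ? 43.13.0.199  path d0:H1→d1:-→d2:-→d3:-→d4:-→d5:-→d6:-→d7:-→d8:-→d9:-→d10:-→d11:-→d12:-→d13:-→d14:-→d15:-→d16:-→d17:-→d18:-→d19:-→d20:H2  best=H2
  add 78.144.0.0/12 -> H2 at depth 12
  - 78.153.64.0/18 clear@18
  ? 0.0.1.214  path d0:H1→d1:-→d2:-→d3:H0  best=H0
  add 14.0.0.0/7 -> H3 at depth 7
  - 78.144.0.0/12 clear@12
  ? 0.0.83.28  path d0:H1→d1:-→d2:-→d3:H0→d4:-  best=H0
  add 14.144.0.0/12 -> H0 at depth 12
  ? 0.11.3.177  path d0:H1→d1:-→d2:-→d3:H0→d4:-  best=H0

== LOOKUPS ==
["H2","H0","H0","H0"]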